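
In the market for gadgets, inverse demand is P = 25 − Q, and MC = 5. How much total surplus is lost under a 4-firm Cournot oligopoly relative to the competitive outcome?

Competitive firms price at marginal cost: P = 5, giving Q = 20.
Cournot with 4 identical firms: the symmetric best-response condition is 25 − 5q = 5. Each firm produces q = 4, total output Q = 16, price P = 9.
DWL is the triangle between Q = 16 and Q = 20: ½·(20 − 16)·(9 − 5) = 8.

DWL = 8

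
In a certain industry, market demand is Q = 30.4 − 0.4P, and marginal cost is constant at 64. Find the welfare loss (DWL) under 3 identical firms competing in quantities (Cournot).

Inverting demand: P = 76 − 2.5Q.
Competitive firms price at marginal cost: P = 64, giving Q = 4.8.
In a 3-firm Cournot equilibrium, symmetry and the first-order condition give q = (76 − 64)/(10) = 1.2. So Q = 3.6 and P = 67.
DWL is the triangle between Q = 3.6 and Q = 4.8: ½·(4.8 − 3.6)·(67 − 64) = 1.8.

DWL = 1.8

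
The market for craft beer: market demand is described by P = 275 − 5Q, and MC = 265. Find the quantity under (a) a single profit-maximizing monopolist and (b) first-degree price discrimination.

Monopoly: Q = 1; Perfect PD: Q = 2

Monopoly sets MR = MC: 275 − 10Q = 265 ⇒ Q = 1, P = 275 − 5·1 = 270.
With perfect price discrimination, output is the efficient level Q = 2 (where demand meets MC), but every buyer pays their willingness to pay: CS = 0 and PS = total surplus.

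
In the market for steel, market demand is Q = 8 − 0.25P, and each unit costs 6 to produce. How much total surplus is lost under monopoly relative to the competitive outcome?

Inverting demand: P = 32 − 4Q.
Under competition P = MC = 6, so Q = (32 − 6)/4 = 6.5.
A monopolist chooses Q where MR = MC. MR = 32 − 8Q; setting this equal to 6 gives Q = 3.25 and P = 19.
DWL is the triangle between Q = 3.25 and Q = 6.5: ½·(6.5 − 3.25)·(19 − 6) = 21.125.

DWL = 21.125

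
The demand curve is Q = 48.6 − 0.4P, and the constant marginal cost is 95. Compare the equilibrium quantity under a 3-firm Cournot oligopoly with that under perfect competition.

Inverting demand: P = 121.5 − 2.5Q.
With 3 symmetric Cournot firms, each firm's FOC gives 121.5 − 10q = 95, so q = 2.65, Q = 3·2.65 = 7.95, and P = 101.625.
Competitive firms price at marginal cost: P = 95, giving Q = 10.6.

Cournot: Q = 7.95; Competition: Q = 10.6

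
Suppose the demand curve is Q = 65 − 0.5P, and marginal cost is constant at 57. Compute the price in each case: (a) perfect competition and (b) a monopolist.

Competition: P = 57; Monopoly: P = 93.5

Inverting demand: P = 130 − 2Q.
Perfect competition: P = MC = 57, so 130 − 2Q = 57 and Q = 36.5.
The monopolist equates marginal revenue to marginal cost: 130 − 4Q = 57, so Q = 18.25. From demand, P = 93.5.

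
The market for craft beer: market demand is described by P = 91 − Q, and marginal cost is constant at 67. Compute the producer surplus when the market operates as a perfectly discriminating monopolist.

PS = 288

With perfect price discrimination, output is the efficient level Q = 24 (where demand meets MC), but every buyer pays their willingness to pay: CS = 0 and PS = total surplus.
PS = ½·(91 − 67)·24 = 288.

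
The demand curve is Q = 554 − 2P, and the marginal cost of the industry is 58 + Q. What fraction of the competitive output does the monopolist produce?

Q_m/Q_c = 0.75

Inverting demand: P = 277 − 0.5Q.
The monopolist equates marginal revenue to marginal cost: 277 − Q = 58 + Q, so Q = 109.5. From demand, P = 222.25.
Competitive equilibrium sets price equal to marginal cost: 277 − 0.5Q = 58 + Q, so Q = 146 and P = 204.
Ratio Q_m/Q_c = 109.5/146 = 0.75.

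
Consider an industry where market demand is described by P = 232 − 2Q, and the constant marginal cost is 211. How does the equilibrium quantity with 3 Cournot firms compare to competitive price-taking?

In a 3-firm Cournot equilibrium, symmetry and the first-order condition give q = (232 − 211)/(8) = 2.625. So Q = 7.875 and P = 216.25.
Perfect competition: P = MC = 211, so 232 − 2Q = 211 and Q = 10.5.

Cournot: Q = 7.875; Competition: Q = 10.5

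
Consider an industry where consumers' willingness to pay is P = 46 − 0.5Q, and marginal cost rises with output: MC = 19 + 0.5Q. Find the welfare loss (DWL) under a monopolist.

Under competition P = MC: 46 − 0.5Q = 19 + 0.5Q ⇒ Q = 27, P = 32.5.
The monopolist equates marginal revenue to marginal cost: 46 − Q = 19 + 0.5Q, so Q = 18. From demand, P = 37.
CS = ½·(46 − 32.5)·27 = 182.25; PS = (32.5·27 − 19·27 − ½·0.5·27²) = 182.25; TS = 364.5.
CS = ½·(46 − 37)·18 = 81; PS = (37·18 − 19·18 − ½·0.5·18²) = 243; TS = 324.
DWL = 364.5 − 324 = 40.5.

DWL = 40.5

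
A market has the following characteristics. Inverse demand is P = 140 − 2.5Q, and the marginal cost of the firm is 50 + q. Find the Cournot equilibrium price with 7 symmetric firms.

Cournot with 7 identical firms: the symmetric best-response condition is 140 − 20q = 50 + q. Each firm produces q = 30/7, total output Q = 30, price P = 65.

P = 65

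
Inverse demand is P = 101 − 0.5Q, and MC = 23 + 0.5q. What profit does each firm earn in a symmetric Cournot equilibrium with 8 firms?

Cournot with 8 identical firms: the symmetric best-response condition is 101 − 4.5q = 23 + 0.5q. Each firm produces q = 15.6, total output Q = 124.8, price P = 38.6.
Each firm's profit = 38.6·15.6 − (23·15.6 + ½·0.5·15.6²) = 182.52.

π_i = 182.52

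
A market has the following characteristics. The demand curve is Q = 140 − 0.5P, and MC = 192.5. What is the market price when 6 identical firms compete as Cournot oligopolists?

Inverting demand: P = 280 − 2Q.
In a 6-firm Cournot equilibrium, symmetry and the first-order condition give q = (280 − 192.5)/(14) = 6.25. So Q = 37.5 and P = 205.

P = 205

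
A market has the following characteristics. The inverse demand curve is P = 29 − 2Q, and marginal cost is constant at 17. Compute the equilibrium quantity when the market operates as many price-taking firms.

Q = 6

Under competition P = MC = 17, so Q = (29 − 17)/2 = 6.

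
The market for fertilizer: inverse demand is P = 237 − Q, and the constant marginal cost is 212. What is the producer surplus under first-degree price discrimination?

A perfectly discriminating monopolist sells every unit with P(Q) ≥ MC(Q), so output equals the competitive quantity Q = 25. Each buyer pays their reservation price, so CS = 0 and the firm captures all surplus.
PS = ½·(237 − 212)·25 = 312.5.

PS = 312.5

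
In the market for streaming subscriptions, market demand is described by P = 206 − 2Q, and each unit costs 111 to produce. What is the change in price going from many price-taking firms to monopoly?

Competitive firms price at marginal cost: P = 111, giving Q = 47.5.
The monopolist equates marginal revenue to marginal cost: 206 − 4Q = 111, so Q = 23.75. From demand, P = 158.5.
Change in price: 158.5 − 111 = 47.5.

P rises by 47.5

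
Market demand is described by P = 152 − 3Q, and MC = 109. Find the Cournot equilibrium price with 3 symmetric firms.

P = 119.75

Cournot with 3 identical firms: the symmetric best-response condition is 152 − 12q = 109. Each firm produces q = 43/12, total output Q = 10.75, price P = 119.75.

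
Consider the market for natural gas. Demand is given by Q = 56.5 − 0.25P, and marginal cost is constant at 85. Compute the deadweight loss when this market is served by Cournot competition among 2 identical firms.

DWL = 276.125

Inverting demand: P = 226 − 4Q.
Competitive firms price at marginal cost: P = 85, giving Q = 35.25.
Cournot with 2 identical firms: the symmetric best-response condition is 226 − 12q = 85. Each firm produces q = 11.75, total output Q = 23.5, price P = 132.
DWL is the triangle between Q = 23.5 and Q = 35.25: ½·(35.25 − 23.5)·(132 − 85) = 276.125.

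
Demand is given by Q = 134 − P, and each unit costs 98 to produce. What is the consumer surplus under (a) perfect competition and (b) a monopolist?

Competition: CS = 648; Monopoly: CS = 162

Inverting demand: P = 134 − Q.
Under competition P = MC = 98, so Q = (134 − 98)/1 = 36.
CS = ½·(134 − 98)·36 = 648.
A monopolist chooses Q where MR = MC. MR = 134 − 2Q; setting this equal to 98 gives Q = 18 and P = 116.
CS = ½·(134 − 116)·18 = 162.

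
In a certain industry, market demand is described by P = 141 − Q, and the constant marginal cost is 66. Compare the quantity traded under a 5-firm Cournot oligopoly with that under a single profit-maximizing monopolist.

Cournot with 5 identical firms: the symmetric best-response condition is 141 − 6q = 66. Each firm produces q = 12.5, total output Q = 62.5, price P = 78.5.
Monopoly sets MR = MC: 141 − 2Q = 66 ⇒ Q = 37.5, P = 141 − 37.5 = 103.5.

Cournot: Q = 62.5; Monopoly: Q = 37.5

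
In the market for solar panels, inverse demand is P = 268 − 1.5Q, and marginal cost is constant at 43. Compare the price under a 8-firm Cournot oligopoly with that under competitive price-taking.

With 8 symmetric Cournot firms, each firm's FOC gives 268 − 13.5q = 43, so q = 50/3, Q = 8·50/3 = 400/3, and P = 68.
Under competition P = MC = 43, so Q = (268 − 43)/1.5 = 150.

Cournot: P = 68; Competition: P = 43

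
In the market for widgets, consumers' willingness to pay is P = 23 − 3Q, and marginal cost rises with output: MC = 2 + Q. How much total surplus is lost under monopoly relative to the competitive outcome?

Competitive equilibrium sets price equal to marginal cost: 23 − 3Q = 2 + Q, so Q = 5.25 and P = 7.25.
Monopoly sets MR = MC: 23 − 6Q = 2 + Q ⇒ Q = 3, P = 23 − 3·3 = 14.
CS = ½·(23 − 7.25)·5.25 = 1323/32; PS = (7.25·5.25 − 2·5.25 − ½·1·5.25²) = 441/32; TS = 55.125.
CS = ½·(23 − 14)·3 = 13.5; PS = (14·3 − 2·3 − ½·1·3²) = 31.5; TS = 45.
DWL = 55.125 − 45 = 10.125.

DWL = 10.125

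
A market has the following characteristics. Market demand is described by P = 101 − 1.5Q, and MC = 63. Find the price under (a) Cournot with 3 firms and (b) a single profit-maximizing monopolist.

Cournot with 3 identical firms: the symmetric best-response condition is 101 − 6q = 63. Each firm produces q = 19/3, total output Q = 19, price P = 72.5.
A monopolist chooses Q where MR = MC. MR = 101 − 3Q; setting this equal to 63 gives Q = 38/3 and P = 82.

Cournot: P = 72.5; Monopoly: P = 82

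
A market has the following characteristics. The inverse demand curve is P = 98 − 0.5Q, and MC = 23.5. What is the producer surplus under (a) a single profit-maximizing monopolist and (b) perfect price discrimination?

Monopoly: PS = 2775.125; Perfect PD: PS = 5550.25

A monopolist chooses Q where MR = MC. MR = 98 − Q; setting this equal to 23.5 gives Q = 74.5 and P = 60.75.
PS = (60.75 − 23.5)·74.5 = 2775.125.
With perfect price discrimination, output is the efficient level Q = 149 (where demand meets MC), but every buyer pays their willingness to pay: CS = 0 and PS = total surplus.
PS = ½·(98 − 23.5)·149 = 5550.25.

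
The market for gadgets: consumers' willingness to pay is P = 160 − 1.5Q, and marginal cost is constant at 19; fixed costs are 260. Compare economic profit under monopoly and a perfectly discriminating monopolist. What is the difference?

The monopolist equates marginal revenue to marginal cost: 160 − 3Q = 19, so Q = 47. From demand, P = 89.5.
Profit = (89.5 − 19)·47 − 260 = 3053.5.
Under first-degree price discrimination the firm charges each unit its demand price and produces up to where P = MC, i.e. Q = 94. Consumer surplus is zero; producer surplus equals total surplus.
PS equals the full surplus area, 6627. Profit = 6627 − 260 = 6367.
Change in economic profit: 6367 − 3053.5 = 3313.5.

π rises by 3313.5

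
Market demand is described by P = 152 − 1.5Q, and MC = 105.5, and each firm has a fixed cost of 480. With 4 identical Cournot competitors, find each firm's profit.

π_i = −422.34

In a 4-firm Cournot equilibrium, symmetry and the first-order condition give q = (152 − 105.5)/(7.5) = 6.2. So Q = 24.8 and P = 114.8.
Each firm's profit = (114.8 − 105.5)·6.2 − 480 = −422.34.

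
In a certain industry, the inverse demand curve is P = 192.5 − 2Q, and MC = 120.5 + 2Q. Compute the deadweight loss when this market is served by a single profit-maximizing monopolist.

Under competition P = MC: 192.5 − 2Q = 120.5 + 2Q ⇒ Q = 18, P = 156.5.
Monopoly sets MR = MC: 192.5 − 4Q = 120.5 + 2Q ⇒ Q = 12, P = 192.5 − 2·12 = 168.5.
CS = ½·(192.5 − 156.5)·18 = 324; PS = (156.5·18 − 120.5·18 − ½·2·18²) = 324; TS = 648.
CS = ½·(192.5 − 168.5)·12 = 144; PS = (168.5·12 − 120.5·12 − ½·2·12²) = 432; TS = 576.
DWL = 648 − 576 = 72.

DWL = 72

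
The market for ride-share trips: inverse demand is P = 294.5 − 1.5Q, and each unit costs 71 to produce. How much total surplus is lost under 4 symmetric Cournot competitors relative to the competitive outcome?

DWL = 666.03

Under competition P = MC = 71, so Q = (294.5 − 71)/1.5 = 149.
In a 4-firm Cournot equilibrium, symmetry and the first-order condition give q = (294.5 − 71)/(7.5) = 29.8. So Q = 119.2 and P = 115.7.
DWL is the triangle between Q = 119.2 and Q = 149: ½·(149 − 119.2)·(115.7 − 71) = 666.03.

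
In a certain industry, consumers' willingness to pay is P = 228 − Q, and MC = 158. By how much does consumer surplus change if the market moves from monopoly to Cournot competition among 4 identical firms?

CS rises by 955.5

Monopoly sets MR = MC: 228 − 2Q = 158 ⇒ Q = 35, P = 228 − 35 = 193.
CS = ½·(228 − 193)·35 = 612.5.
In a 4-firm Cournot equilibrium, symmetry and the first-order condition give q = (228 − 158)/(5) = 14. So Q = 56 and P = 172.
CS = ½·(228 − 172)·56 = 1568.
Change in consumer surplus: 1568 − 612.5 = 955.5.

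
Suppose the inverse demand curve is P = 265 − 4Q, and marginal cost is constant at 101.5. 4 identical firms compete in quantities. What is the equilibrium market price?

P = 134.2

In a 4-firm Cournot equilibrium, symmetry and the first-order condition give q = (265 − 101.5)/(20) = 8.175. So Q = 32.7 and P = 134.2.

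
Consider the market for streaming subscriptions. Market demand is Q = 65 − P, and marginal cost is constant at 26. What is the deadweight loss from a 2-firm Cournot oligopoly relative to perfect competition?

DWL = 84.5

Inverting demand: P = 65 − Q.
Under competition P = MC = 26, so Q = (65 − 26)/1 = 39.
Cournot with 2 identical firms: the symmetric best-response condition is 65 − 3q = 26. Each firm produces q = 13, total output Q = 26, price P = 39.
DWL is the triangle between Q = 26 and Q = 39: ½·(39 − 26)·(39 − 26) = 84.5.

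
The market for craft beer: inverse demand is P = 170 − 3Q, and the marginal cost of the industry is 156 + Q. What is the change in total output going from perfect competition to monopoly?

Q falls by 1.5

Competitive equilibrium sets price equal to marginal cost: 170 − 3Q = 156 + Q, so Q = 3.5 and P = 159.5.
A monopolist chooses Q where MR = MC. MR = 170 − 6Q; setting this equal to 156 + Q gives Q = 2 and P = 164.
Change in total output: 2 − 3.5 = −1.5.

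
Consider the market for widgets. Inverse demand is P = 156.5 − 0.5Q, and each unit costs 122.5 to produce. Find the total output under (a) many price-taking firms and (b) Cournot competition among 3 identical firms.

Perfect competition: P = MC = 122.5, so 156.5 − 0.5Q = 122.5 and Q = 68.
With 3 symmetric Cournot firms, each firm's FOC gives 156.5 − 2q = 122.5, so q = 17, Q = 3·17 = 51, and P = 131.

Competition: Q = 68; Cournot: Q = 51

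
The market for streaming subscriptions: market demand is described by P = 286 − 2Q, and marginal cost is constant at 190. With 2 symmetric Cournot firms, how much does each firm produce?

Cournot with 2 identical firms: the symmetric best-response condition is 286 − 6q = 190. Each firm produces q = 16, total output Q = 32, price P = 222.

q_i = 16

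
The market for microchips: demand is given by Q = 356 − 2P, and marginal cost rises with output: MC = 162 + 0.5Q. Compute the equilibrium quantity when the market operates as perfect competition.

Q = 16

Inverting demand: P = 178 − 0.5Q.
Competitive equilibrium sets price equal to marginal cost: 178 − 0.5Q = 162 + 0.5Q, so Q = 16 and P = 170.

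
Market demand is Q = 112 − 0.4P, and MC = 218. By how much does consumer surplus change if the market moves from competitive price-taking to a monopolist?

CS falls by 576.6

Inverting demand: P = 280 − 2.5Q.
Competitive firms price at marginal cost: P = 218, giving Q = 24.8.
CS = ½·(280 − 218)·24.8 = 768.8.
The monopolist equates marginal revenue to marginal cost: 280 − 5Q = 218, so Q = 12.4. From demand, P = 249.
CS = ½·(280 − 249)·12.4 = 192.2.
Change in consumer surplus: 192.2 − 768.8 = −576.6.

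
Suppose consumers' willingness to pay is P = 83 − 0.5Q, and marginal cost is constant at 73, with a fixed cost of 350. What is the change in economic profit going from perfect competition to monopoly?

π rises by 50

Under competition P = MC = 73, so Q = (83 − 73)/0.5 = 20.
Profit = (73 − 73)·20 − 350 = −350.
A monopolist chooses Q where MR = MC. MR = 83 − Q; setting this equal to 73 gives Q = 10 and P = 78.
Profit = (78 − 73)·10 − 350 = −300.
Change in economic profit: −300 − −350 = 50.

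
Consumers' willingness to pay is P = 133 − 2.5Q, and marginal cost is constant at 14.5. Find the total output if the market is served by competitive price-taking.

Q = 47.4

Perfect competition: P = MC = 14.5, so 133 − 2.5Q = 14.5 and Q = 47.4.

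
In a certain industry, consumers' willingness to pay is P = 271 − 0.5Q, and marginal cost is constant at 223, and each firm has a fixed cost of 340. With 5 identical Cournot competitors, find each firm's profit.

π_i = −212

Cournot with 5 identical firms: the symmetric best-response condition is 271 − 3q = 223. Each firm produces q = 16, total output Q = 80, price P = 231.
Each firm's profit = (231 − 223)·16 − 340 = −212.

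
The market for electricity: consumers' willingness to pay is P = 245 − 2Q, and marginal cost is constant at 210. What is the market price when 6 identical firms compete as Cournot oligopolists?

P = 215

With 6 symmetric Cournot firms, each firm's FOC gives 245 − 14q = 210, so q = 2.5, Q = 6·2.5 = 15, and P = 215.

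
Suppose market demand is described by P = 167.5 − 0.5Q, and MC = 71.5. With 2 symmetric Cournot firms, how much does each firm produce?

With 2 symmetric Cournot firms, each firm's FOC gives 167.5 − 1.5q = 71.5, so q = 64, Q = 2·64 = 128, and P = 103.5.

q_i = 64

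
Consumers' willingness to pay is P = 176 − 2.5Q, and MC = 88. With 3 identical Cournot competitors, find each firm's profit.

In a 3-firm Cournot equilibrium, symmetry and the first-order condition give q = (176 − 88)/(10) = 8.8. So Q = 26.4 and P = 110.
Each firm's profit = (110 − 88)·8.8 = 193.6.

π_i = 193.6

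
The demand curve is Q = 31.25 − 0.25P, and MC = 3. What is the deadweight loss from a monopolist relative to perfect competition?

Inverting demand: P = 125 − 4Q.
Perfect competition: P = MC = 3, so 125 − 4Q = 3 and Q = 30.5.
The monopolist equates marginal revenue to marginal cost: 125 − 8Q = 3, so Q = 15.25. From demand, P = 64.
DWL is the triangle between Q = 15.25 and Q = 30.5: ½·(30.5 − 15.25)·(64 − 3) = 465.125.

DWL = 465.125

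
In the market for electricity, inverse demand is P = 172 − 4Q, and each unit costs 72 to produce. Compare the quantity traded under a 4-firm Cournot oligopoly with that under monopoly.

Cournot with 4 identical firms: the symmetric best-response condition is 172 − 20q = 72. Each firm produces q = 5, total output Q = 20, price P = 92.
Monopoly sets MR = MC: 172 − 8Q = 72 ⇒ Q = 12.5, P = 172 − 4·12.5 = 122.

Cournot: Q = 20; Monopoly: Q = 12.5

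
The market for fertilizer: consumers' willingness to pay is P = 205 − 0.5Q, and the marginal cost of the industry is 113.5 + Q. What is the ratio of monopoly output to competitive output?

Monopoly sets MR = MC: 205 − Q = 113.5 + Q ⇒ Q = 45.75, P = 205 − 0.5·45.75 = 182.125.
Competitive equilibrium sets price equal to marginal cost: 205 − 0.5Q = 113.5 + Q, so Q = 61 and P = 174.5.
Ratio Q_m/Q_c = 45.75/61 = 0.75.

Q_m/Q_c = 0.75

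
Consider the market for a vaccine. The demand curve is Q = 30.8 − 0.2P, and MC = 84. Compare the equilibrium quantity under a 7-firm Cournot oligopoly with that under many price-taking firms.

Inverting demand: P = 154 − 5Q.
Cournot with 7 identical firms: the symmetric best-response condition is 154 − 40q = 84. Each firm produces q = 1.75, total output Q = 12.25, price P = 92.75.
Under competition P = MC = 84, so Q = (154 − 84)/5 = 14.

Cournot: Q = 12.25; Competition: Q = 14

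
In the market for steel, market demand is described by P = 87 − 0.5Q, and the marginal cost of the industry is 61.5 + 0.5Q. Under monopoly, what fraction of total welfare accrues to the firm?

Monopoly sets MR = MC: 87 − Q = 61.5 + 0.5Q ⇒ Q = 17, P = 87 − 0.5·17 = 78.5.
CS = ½·(87 − 78.5)·17 = 72.25.
PS = P·Q − VC(Q) = 78.5·17 − (61.5·17 + ½·0.5·17²) = 216.75.
Share captured = PS/TS = 216.75/289 = 0.75.

PS/TS = 0.75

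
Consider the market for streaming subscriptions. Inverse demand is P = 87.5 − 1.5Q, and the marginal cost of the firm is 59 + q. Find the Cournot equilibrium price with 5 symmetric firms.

P = 66.125

In a 5-firm Cournot equilibrium, symmetry and the first-order condition give q = (87.5 − 59)/(10) = 2.85. So Q = 14.25 and P = 66.125.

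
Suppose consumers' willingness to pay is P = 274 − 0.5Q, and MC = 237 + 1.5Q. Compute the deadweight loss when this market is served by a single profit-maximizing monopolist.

DWL = 13.69

Under competition P = MC: 274 − 0.5Q = 237 + 1.5Q ⇒ Q = 18.5, P = 264.75.
A monopolist chooses Q where MR = MC. MR = 274 − Q; setting this equal to 237 + 1.5Q gives Q = 14.8 and P = 266.6.
CS = ½·(274 − 264.75)·18.5 = 1369/16; PS = (264.75·18.5 − 237·18.5 − ½·1.5·18.5²) = 4107/16; TS = 342.25.
CS = ½·(274 − 266.6)·14.8 = 54.76; PS = (266.6·14.8 − 237·14.8 − ½·1.5·14.8²) = 273.8; TS = 328.56.
DWL = 342.25 − 328.56 = 13.69.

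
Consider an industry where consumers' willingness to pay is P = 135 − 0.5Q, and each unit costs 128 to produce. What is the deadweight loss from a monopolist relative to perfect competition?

Competitive firms price at marginal cost: P = 128, giving Q = 14.
The monopolist equates marginal revenue to marginal cost: 135 − Q = 128, so Q = 7. From demand, P = 131.5.
DWL is the triangle between Q = 7 and Q = 14: ½·(14 − 7)·(131.5 − 128) = 12.25.

DWL = 12.25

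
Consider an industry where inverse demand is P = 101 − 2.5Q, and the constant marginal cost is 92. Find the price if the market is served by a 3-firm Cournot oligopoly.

With 3 symmetric Cournot firms, each firm's FOC gives 101 − 10q = 92, so q = 0.9, Q = 3·0.9 = 2.7, and P = 94.25.

P = 94.25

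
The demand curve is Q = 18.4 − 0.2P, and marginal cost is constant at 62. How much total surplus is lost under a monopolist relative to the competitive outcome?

DWL = 22.5

Inverting demand: P = 92 − 5Q.
Perfect competition: P = MC = 62, so 92 − 5Q = 62 and Q = 6.
The monopolist equates marginal revenue to marginal cost: 92 − 10Q = 62, so Q = 3. From demand, P = 77.
DWL is the triangle between Q = 3 and Q = 6: ½·(6 − 3)·(77 − 62) = 22.5.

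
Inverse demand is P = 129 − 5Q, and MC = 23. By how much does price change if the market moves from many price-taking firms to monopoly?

Price rises by 53

Competitive firms price at marginal cost: P = 23, giving Q = 21.2.
The monopolist equates marginal revenue to marginal cost: 129 − 10Q = 23, so Q = 10.6. From demand, P = 76.
Change in price: 76 − 23 = 53.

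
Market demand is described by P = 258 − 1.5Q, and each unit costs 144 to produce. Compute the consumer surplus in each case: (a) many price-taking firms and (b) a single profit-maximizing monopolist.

Perfect competition: P = MC = 144, so 258 − 1.5Q = 144 and Q = 76.
CS = ½·(258 − 144)·76 = 4332.
The monopolist equates marginal revenue to marginal cost: 258 − 3Q = 144, so Q = 38. From demand, P = 201.
CS = ½·(258 − 201)·38 = 1083.

Competition: CS = 4332; Monopoly: CS = 1083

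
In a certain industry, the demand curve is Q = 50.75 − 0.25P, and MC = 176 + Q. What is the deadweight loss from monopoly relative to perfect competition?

Inverting demand: P = 203 − 4Q.
Competitive equilibrium sets price equal to marginal cost: 203 − 4Q = 176 + Q, so Q = 5.4 and P = 181.4.
A monopolist chooses Q where MR = MC. MR = 203 − 8Q; setting this equal to 176 + Q gives Q = 3 and P = 191.
CS = ½·(203 − 181.4)·5.4 = 58.32; PS = (181.4·5.4 − 176·5.4 − ½·1·5.4²) = 14.58; TS = 72.9.
CS = ½·(203 − 191)·3 = 18; PS = (191·3 − 176·3 − ½·1·3²) = 40.5; TS = 58.5.
DWL = 72.9 − 58.5 = 14.4.

DWL = 14.4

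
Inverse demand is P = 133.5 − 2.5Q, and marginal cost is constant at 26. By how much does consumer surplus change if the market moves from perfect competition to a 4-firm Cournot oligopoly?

CS falls by 832.05

Perfect competition: P = MC = 26, so 133.5 − 2.5Q = 26 and Q = 43.
CS = ½·(133.5 − 26)·43 = 2311.25.
Cournot with 4 identical firms: the symmetric best-response condition is 133.5 − 12.5q = 26. Each firm produces q = 8.6, total output Q = 34.4, price P = 47.5.
CS = ½·(133.5 − 47.5)·34.4 = 1479.2.
Change in consumer surplus: 1479.2 − 2311.25 = −832.05.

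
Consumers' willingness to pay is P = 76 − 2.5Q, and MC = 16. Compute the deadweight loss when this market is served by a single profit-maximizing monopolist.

DWL = 180

Competitive firms price at marginal cost: P = 16, giving Q = 24.
The monopolist equates marginal revenue to marginal cost: 76 − 5Q = 16, so Q = 12. From demand, P = 46.
DWL is the triangle between Q = 12 and Q = 24: ½·(24 − 12)·(46 − 16) = 180.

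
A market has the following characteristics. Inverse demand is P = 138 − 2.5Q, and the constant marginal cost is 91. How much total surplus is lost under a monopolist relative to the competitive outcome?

Competitive firms price at marginal cost: P = 91, giving Q = 18.8.
The monopolist equates marginal revenue to marginal cost: 138 − 5Q = 91, so Q = 9.4. From demand, P = 114.5.
DWL is the triangle between Q = 9.4 and Q = 18.8: ½·(18.8 − 9.4)·(114.5 − 91) = 110.45.

DWL = 110.45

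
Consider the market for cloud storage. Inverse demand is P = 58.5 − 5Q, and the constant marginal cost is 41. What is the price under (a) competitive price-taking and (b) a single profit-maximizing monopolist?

Competition: P = 41; Monopoly: P = 49.75

Perfect competition: P = MC = 41, so 58.5 − 5Q = 41 and Q = 3.5.
The monopolist equates marginal revenue to marginal cost: 58.5 − 10Q = 41, so Q = 1.75. From demand, P = 49.75.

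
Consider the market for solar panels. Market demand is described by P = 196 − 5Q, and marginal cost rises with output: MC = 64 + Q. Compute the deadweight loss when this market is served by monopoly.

Under competition P = MC: 196 − 5Q = 64 + Q ⇒ Q = 22, P = 86.
The monopolist equates marginal revenue to marginal cost: 196 − 10Q = 64 + Q, so Q = 12. From demand, P = 136.
CS = ½·(196 − 86)·22 = 1210; PS = (86·22 − 64·22 − ½·1·22²) = 242; TS = 1452.
CS = ½·(196 − 136)·12 = 360; PS = (136·12 − 64·12 − ½·1·12²) = 792; TS = 1152.
DWL = 1452 − 1152 = 300.

DWL = 300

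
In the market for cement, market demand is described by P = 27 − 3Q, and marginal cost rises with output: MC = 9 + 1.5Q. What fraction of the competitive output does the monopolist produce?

A monopolist chooses Q where MR = MC. MR = 27 − 6Q; setting this equal to 9 + 1.5Q gives Q = 2.4 and P = 19.8.
Under competition P = MC: 27 − 3Q = 9 + 1.5Q ⇒ Q = 4, P = 15.
Ratio Q_m/Q_c = 2.4/4 = 0.6.

Q_m/Q_c = 0.6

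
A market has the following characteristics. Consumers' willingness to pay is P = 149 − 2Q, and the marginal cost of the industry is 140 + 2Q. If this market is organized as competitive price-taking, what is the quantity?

Under competition P = MC: 149 − 2Q = 140 + 2Q ⇒ Q = 2.25, P = 144.5.

Q = 2.25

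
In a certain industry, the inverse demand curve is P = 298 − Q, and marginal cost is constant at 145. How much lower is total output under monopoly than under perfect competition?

Competitive firms price at marginal cost: P = 145, giving Q = 153.
A monopolist chooses Q where MR = MC. MR = 298 − 2Q; setting this equal to 145 gives Q = 76.5 and P = 221.5.
Change in total output: 76.5 − 153 = −76.5.

Q falls by 76.5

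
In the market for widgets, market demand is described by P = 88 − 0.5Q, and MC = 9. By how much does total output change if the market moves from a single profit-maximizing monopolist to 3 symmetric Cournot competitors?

Monopoly sets MR = MC: 88 − Q = 9 ⇒ Q = 79, P = 88 − 0.5·79 = 48.5.
Cournot with 3 identical firms: the symmetric best-response condition is 88 − 2q = 9. Each firm produces q = 39.5, total output Q = 118.5, price P = 28.75.
Change in total output: 118.5 − 79 = 39.5.

Q rises by 39.5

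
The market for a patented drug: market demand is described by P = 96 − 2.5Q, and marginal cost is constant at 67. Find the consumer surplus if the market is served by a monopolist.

CS = 42.05

The monopolist equates marginal revenue to marginal cost: 96 − 5Q = 67, so Q = 5.8. From demand, P = 81.5.
CS = ½·(96 − 81.5)·5.8 = 42.05.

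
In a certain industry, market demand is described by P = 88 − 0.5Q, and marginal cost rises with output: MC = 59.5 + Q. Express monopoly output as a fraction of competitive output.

Q_m/Q_c = 0.75

A monopolist chooses Q where MR = MC. MR = 88 − Q; setting this equal to 59.5 + Q gives Q = 14.25 and P = 80.875.
Competitive equilibrium sets price equal to marginal cost: 88 − 0.5Q = 59.5 + Q, so Q = 19 and P = 78.5.
Ratio Q_m/Q_c = 14.25/19 = 0.75.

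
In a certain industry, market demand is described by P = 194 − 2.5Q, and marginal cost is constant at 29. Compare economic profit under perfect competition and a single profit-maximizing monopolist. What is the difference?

π rises by 2722.5

Perfect competition: P = MC = 29, so 194 − 2.5Q = 29 and Q = 66.
Profit = (29 − 29)·66 = 0.
Monopoly sets MR = MC: 194 − 5Q = 29 ⇒ Q = 33, P = 194 − 2.5·33 = 111.5.
Profit = (111.5 − 29)·33 = 2722.5.
Change in economic profit: 2722.5 − 0 = 2722.5.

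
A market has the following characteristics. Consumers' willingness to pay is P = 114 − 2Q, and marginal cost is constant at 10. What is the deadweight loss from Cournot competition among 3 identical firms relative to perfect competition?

DWL = 169

Perfect competition: P = MC = 10, so 114 − 2Q = 10 and Q = 52.
With 3 symmetric Cournot firms, each firm's FOC gives 114 − 8q = 10, so q = 13, Q = 3·13 = 39, and P = 36.
DWL is the triangle between Q = 39 and Q = 52: ½·(52 − 39)·(36 − 10) = 169.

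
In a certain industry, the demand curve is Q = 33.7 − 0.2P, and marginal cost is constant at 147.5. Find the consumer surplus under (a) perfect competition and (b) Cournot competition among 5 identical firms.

Inverting demand: P = 168.5 − 5Q.
Under competition P = MC = 147.5, so Q = (168.5 − 147.5)/5 = 4.2.
CS = ½·(168.5 − 147.5)·4.2 = 44.1.
Cournot with 5 identical firms: the symmetric best-response condition is 168.5 − 30q = 147.5. Each firm produces q = 0.7, total output Q = 3.5, price P = 151.
CS = ½·(168.5 − 151)·3.5 = 30.625.

Competition: CS = 44.1; Cournot: CS = 30.625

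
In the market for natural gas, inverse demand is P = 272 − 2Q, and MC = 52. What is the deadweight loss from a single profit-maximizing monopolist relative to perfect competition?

DWL = 3025

Perfect competition: P = MC = 52, so 272 − 2Q = 52 and Q = 110.
The monopolist equates marginal revenue to marginal cost: 272 − 4Q = 52, so Q = 55. From demand, P = 162.
DWL is the triangle between Q = 55 and Q = 110: ½·(110 − 55)·(162 − 52) = 3025.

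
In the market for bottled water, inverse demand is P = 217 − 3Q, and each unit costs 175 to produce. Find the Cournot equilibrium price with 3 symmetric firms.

P = 185.5

In a 3-firm Cournot equilibrium, symmetry and the first-order condition give q = (217 − 175)/(12) = 3.5. So Q = 10.5 and P = 185.5.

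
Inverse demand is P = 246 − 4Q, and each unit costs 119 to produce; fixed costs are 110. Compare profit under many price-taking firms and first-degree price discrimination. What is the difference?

π rises by 2016.125

Under competition P = MC = 119, so Q = (246 − 119)/4 = 31.75.
Profit = (119 − 119)·31.75 − 110 = −110.
With perfect price discrimination, output is the efficient level Q = 31.75 (where demand meets MC), but every buyer pays their willingness to pay: CS = 0 and PS = total surplus.
PS equals the full surplus area, 2016.125. Profit = 2016.125 − 110 = 1906.125.
Change in profit: 1906.125 − −110 = 2016.125.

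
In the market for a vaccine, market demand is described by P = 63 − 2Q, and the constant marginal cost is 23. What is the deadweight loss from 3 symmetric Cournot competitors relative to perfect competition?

Competitive firms price at marginal cost: P = 23, giving Q = 20.
In a 3-firm Cournot equilibrium, symmetry and the first-order condition give q = (63 − 23)/(8) = 5. So Q = 15 and P = 33.
DWL is the triangle between Q = 15 and Q = 20: ½·(20 − 15)·(33 − 23) = 25.

DWL = 25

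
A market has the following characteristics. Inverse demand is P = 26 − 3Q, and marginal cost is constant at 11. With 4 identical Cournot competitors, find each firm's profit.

With 4 symmetric Cournot firms, each firm's FOC gives 26 − 15q = 11, so q = 1, Q = 4·1 = 4, and P = 14.
Each firm's profit = (14 − 11)·1 = 3.

π_i = 3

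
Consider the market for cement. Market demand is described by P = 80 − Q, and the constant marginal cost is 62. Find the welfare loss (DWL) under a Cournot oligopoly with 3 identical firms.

Under competition P = MC = 62, so Q = (80 − 62)/1 = 18.
Cournot with 3 identical firms: the symmetric best-response condition is 80 − 4q = 62. Each firm produces q = 4.5, total output Q = 13.5, price P = 66.5.
DWL is the triangle between Q = 13.5 and Q = 18: ½·(18 − 13.5)·(66.5 − 62) = 10.125.

DWL = 10.125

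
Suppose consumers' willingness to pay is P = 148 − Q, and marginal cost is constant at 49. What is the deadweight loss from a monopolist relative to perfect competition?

DWL = 1225.125

Competitive firms price at marginal cost: P = 49, giving Q = 99.
Monopoly sets MR = MC: 148 − 2Q = 49 ⇒ Q = 49.5, P = 148 − 49.5 = 98.5.
DWL is the triangle between Q = 49.5 and Q = 99: ½·(99 − 49.5)·(98.5 − 49) = 1225.125.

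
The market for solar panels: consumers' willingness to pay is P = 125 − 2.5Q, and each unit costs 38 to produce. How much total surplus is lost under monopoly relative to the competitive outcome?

Competitive firms price at marginal cost: P = 38, giving Q = 34.8.
Monopoly sets MR = MC: 125 − 5Q = 38 ⇒ Q = 17.4, P = 125 − 2.5·17.4 = 81.5.
DWL is the triangle between Q = 17.4 and Q = 34.8: ½·(34.8 − 17.4)·(81.5 − 38) = 378.45.

DWL = 378.45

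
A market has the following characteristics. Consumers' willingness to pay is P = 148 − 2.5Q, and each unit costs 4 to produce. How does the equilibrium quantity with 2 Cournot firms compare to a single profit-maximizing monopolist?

Cournot: Q = 38.4; Monopoly: Q = 28.8

In a 2-firm Cournot equilibrium, symmetry and the first-order condition give q = (148 − 4)/(7.5) = 19.2. So Q = 38.4 and P = 52.
The monopolist equates marginal revenue to marginal cost: 148 − 5Q = 4, so Q = 28.8. From demand, P = 76.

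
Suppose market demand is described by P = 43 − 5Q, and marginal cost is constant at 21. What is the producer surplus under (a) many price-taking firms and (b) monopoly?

Under competition P = MC = 21, so Q = (43 − 21)/5 = 4.4.
PS = (21 − 21)·4.4 = 0.
Monopoly sets MR = MC: 43 − 10Q = 21 ⇒ Q = 2.2, P = 43 − 5·2.2 = 32.
PS = (32 − 21)·2.2 = 24.2.

Competition: PS = 0; Monopoly: PS = 24.2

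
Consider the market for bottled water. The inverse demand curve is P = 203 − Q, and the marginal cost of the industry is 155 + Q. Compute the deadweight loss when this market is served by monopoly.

Under competition P = MC: 203 − Q = 155 + Q ⇒ Q = 24, P = 179.
The monopolist equates marginal revenue to marginal cost: 203 − 2Q = 155 + Q, so Q = 16. From demand, P = 187.
CS = ½·(203 − 179)·24 = 288; PS = (179·24 − 155·24 − ½·1·24²) = 288; TS = 576.
CS = ½·(203 − 187)·16 = 128; PS = (187·16 − 155·16 − ½·1·16²) = 384; TS = 512.
DWL = 576 − 512 = 64.

DWL = 64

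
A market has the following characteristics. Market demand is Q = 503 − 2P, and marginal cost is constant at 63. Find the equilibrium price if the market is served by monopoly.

Inverting demand: P = 251.5 − 0.5Q.
The monopolist equates marginal revenue to marginal cost: 251.5 − Q = 63, so Q = 188.5. From demand, P = 157.25.

P = 157.25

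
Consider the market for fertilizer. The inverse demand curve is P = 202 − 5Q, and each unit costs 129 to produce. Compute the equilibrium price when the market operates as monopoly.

P = 165.5

The monopolist equates marginal revenue to marginal cost: 202 − 10Q = 129, so Q = 7.3. From demand, P = 165.5.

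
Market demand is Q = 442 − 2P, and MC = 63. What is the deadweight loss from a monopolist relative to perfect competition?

Inverting demand: P = 221 − 0.5Q.
Competitive firms price at marginal cost: P = 63, giving Q = 316.
The monopolist equates marginal revenue to marginal cost: 221 − Q = 63, so Q = 158. From demand, P = 142.
DWL is the triangle between Q = 158 and Q = 316: ½·(316 − 158)·(142 − 63) = 6241.

DWL = 6241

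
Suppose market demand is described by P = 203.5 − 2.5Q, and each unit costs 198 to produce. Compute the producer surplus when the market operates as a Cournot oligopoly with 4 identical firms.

PS = 1.936

In a 4-firm Cournot equilibrium, symmetry and the first-order condition give q = (203.5 − 198)/(12.5) = 0.44. So Q = 1.76 and P = 199.1.
PS = (199.1 − 198)·1.76 = 1.936.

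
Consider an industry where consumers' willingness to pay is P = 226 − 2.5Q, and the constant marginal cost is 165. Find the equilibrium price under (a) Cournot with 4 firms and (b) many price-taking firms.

Cournot: P = 177.2; Competition: P = 165

With 4 symmetric Cournot firms, each firm's FOC gives 226 − 12.5q = 165, so q = 4.88, Q = 4·4.88 = 19.52, and P = 177.2.
Under competition P = MC = 165, so Q = (226 − 165)/2.5 = 24.4.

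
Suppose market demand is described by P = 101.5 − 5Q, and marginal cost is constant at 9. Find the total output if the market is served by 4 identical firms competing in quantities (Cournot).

With 4 symmetric Cournot firms, each firm's FOC gives 101.5 − 25q = 9, so q = 3.7, Q = 4·3.7 = 14.8, and P = 27.5.

Q = 14.8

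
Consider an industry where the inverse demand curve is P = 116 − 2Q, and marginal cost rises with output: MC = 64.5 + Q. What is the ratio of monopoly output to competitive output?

Q_m/Q_c = 0.6

Monopoly sets MR = MC: 116 − 4Q = 64.5 + Q ⇒ Q = 10.3, P = 116 − 2·10.3 = 95.4.
Under competition P = MC: 116 − 2Q = 64.5 + Q ⇒ Q = 103/6, P = 245/3.
Ratio Q_m/Q_c = 10.3/(103/6) = 0.6.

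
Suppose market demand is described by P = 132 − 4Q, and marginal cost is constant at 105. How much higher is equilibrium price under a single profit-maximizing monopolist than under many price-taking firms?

Equilibrium price rises by 13.5

Competitive firms price at marginal cost: P = 105, giving Q = 6.75.
The monopolist equates marginal revenue to marginal cost: 132 − 8Q = 105, so Q = 3.375. From demand, P = 118.5.
Change in equilibrium price: 118.5 − 105 = 13.5.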